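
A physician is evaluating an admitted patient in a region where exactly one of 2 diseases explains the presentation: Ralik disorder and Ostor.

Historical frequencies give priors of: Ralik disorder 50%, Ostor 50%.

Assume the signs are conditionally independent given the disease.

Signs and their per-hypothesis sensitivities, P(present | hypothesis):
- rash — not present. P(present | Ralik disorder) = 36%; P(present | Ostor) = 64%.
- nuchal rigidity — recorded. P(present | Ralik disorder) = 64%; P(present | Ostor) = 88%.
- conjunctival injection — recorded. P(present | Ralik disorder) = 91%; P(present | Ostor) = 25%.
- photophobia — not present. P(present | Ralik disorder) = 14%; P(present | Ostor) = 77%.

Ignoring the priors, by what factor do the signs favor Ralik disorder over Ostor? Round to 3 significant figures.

Joint likelihood of the sign pattern under each hypothesis (using 1 − P(present | H) for each absent sign):
  Ralik disorder: (1 − 0.36) × 0.64 × 0.91 × (1 − 0.14) = 0.32055
  Ostor: (1 − 0.64) × 0.88 × 0.25 × (1 − 0.77) = 0.018216
Bayes factor = 0.32055 / 0.018216 ≈ 17.6

17.6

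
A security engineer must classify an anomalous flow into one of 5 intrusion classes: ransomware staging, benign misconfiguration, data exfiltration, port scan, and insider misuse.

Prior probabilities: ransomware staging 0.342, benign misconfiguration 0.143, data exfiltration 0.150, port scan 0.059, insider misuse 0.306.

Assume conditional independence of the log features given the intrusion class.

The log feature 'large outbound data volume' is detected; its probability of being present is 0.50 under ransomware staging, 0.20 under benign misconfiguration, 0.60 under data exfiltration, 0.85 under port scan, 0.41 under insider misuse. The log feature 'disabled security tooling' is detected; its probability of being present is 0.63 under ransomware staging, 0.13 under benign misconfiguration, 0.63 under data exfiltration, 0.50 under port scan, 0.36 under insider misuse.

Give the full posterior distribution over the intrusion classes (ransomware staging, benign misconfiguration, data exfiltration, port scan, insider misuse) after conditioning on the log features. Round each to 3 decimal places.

Multiply each prior by the joint likelihood of the log feature pattern:
  ransomware staging: 0.342 × 0.50 × 0.63 = 0.10773
  benign misconfiguration: 0.143 × 0.20 × 0.13 = 0.003718
  data exfiltration: 0.150 × 0.60 × 0.63 = 0.0567
  port scan: 0.059 × 0.85 × 0.50 = 0.025075
  insider misuse: 0.306 × 0.41 × 0.36 = 0.045166
The unnormalized weights sum to 0.23839.
P(ransomware staging | evidence) = 0.10773 / 0.23839 ≈ 0.452
P(benign misconfiguration | evidence) = 0.003718 / 0.23839 ≈ 0.016
P(data exfiltration | evidence) = 0.0567 / 0.23839 ≈ 0.238
P(port scan | evidence) = 0.025075 / 0.23839 ≈ 0.105
P(insider misuse | evidence) = 0.045166 / 0.23839 ≈ 0.189

0.452, 0.016, 0.238, 0.105, 0.189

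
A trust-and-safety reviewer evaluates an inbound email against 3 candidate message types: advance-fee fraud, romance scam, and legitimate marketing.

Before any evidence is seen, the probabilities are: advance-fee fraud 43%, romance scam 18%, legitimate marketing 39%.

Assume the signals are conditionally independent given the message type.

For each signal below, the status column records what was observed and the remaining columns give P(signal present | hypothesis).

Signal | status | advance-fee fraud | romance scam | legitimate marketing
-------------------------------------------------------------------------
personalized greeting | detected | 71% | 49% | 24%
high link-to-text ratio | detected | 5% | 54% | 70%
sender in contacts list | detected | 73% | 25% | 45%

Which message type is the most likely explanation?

Multiply each prior by the joint likelihood of the signal pattern:
  advance-fee fraud: 0.43 × 0.71 × 0.05 × 0.73 = 0.011143
  romance scam: 0.18 × 0.49 × 0.54 × 0.25 = 0.011907
  legitimate marketing: 0.39 × 0.24 × 0.70 × 0.45 = 0.029484
Marginal likelihood of the evidence = 0.052534.
P(advance-fee fraud | evidence) ≈ 0.011143 / 0.052534 ≈ 0.212
P(romance scam | evidence) ≈ 0.011907 / 0.052534 ≈ 0.227
P(legitimate marketing | evidence) ≈ 0.029484 / 0.052534 ≈ 0.561
The largest is 0.561, so legitimate marketing is most probable.

legitimate marketing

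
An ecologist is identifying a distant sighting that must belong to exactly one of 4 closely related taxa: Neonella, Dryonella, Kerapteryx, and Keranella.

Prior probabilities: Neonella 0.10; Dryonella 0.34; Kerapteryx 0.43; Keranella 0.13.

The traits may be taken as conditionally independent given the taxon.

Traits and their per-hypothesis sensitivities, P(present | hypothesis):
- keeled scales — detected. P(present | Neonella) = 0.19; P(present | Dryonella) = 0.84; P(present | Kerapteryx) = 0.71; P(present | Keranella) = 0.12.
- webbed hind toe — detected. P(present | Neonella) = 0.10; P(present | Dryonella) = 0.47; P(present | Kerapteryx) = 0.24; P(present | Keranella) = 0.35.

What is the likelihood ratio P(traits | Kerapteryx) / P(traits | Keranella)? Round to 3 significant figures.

4.06

Joint likelihood of the trait pattern under each hypothesis:
  Kerapteryx: 0.71 × 0.24 = 0.1704
  Keranella: 0.12 × 0.35 = 0.042
Bayes factor = 0.1704 / 0.042 ≈ 4.06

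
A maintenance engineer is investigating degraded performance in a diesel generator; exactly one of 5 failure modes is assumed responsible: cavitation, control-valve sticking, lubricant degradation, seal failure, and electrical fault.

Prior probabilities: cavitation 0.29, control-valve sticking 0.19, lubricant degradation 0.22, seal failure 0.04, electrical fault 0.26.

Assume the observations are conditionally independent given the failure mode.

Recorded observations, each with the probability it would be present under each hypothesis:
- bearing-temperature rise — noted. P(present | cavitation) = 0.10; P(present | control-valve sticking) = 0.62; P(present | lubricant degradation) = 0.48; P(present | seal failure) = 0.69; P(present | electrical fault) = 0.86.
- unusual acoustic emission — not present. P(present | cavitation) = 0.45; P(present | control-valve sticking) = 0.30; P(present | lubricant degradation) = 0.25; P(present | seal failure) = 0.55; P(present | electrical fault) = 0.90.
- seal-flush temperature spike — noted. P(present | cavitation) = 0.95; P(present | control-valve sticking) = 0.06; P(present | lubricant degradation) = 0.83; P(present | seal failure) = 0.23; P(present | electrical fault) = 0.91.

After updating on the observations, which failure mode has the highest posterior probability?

By Bayes' rule with conditional independence, the unnormalized weight for each hypothesis is prior × ∏ likelihoods (using 1 − P(present | H) for each absent observation):
  cavitation: 0.29 × 0.10 × (1 − 0.45) × 0.95 = 0.015152
  control-valve sticking: 0.19 × 0.62 × (1 − 0.30) × 0.06 = 0.0049476
  lubricant degradation: 0.22 × 0.48 × (1 − 0.25) × 0.83 = 0.065736
  seal failure: 0.04 × 0.69 × (1 − 0.55) × 0.23 = 0.0028566
  electrical fault: 0.26 × 0.86 × (1 − 0.90) × 0.91 = 0.020348
Normalizing constant Z = 0.015152 + 0.0049476 + 0.065736 + 0.0028566 + 0.020348 = 0.10904.
P(cavitation | evidence) ≈ 0.015152 / 0.10904 ≈ 0.139
P(control-valve sticking | evidence) ≈ 0.0049476 / 0.10904 ≈ 0.045
P(lubricant degradation | evidence) ≈ 0.065736 / 0.10904 ≈ 0.603
P(seal failure | evidence) ≈ 0.0028566 / 0.10904 ≈ 0.026
P(electrical fault | evidence) ≈ 0.020348 / 0.10904 ≈ 0.187
The largest is 0.603, so lubricant degradation is most probable.

lubricant degradation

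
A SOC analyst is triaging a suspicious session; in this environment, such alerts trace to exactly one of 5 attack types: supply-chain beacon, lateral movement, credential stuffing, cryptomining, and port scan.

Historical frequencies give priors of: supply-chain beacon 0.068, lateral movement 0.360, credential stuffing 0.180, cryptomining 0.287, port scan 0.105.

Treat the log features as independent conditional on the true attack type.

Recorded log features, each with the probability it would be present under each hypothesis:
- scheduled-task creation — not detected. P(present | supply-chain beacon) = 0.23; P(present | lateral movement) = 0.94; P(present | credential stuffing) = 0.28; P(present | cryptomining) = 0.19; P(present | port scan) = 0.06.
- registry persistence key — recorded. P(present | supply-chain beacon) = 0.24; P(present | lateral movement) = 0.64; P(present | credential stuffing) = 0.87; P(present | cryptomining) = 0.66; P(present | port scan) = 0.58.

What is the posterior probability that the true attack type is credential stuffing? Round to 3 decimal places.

0.322

Multiply each prior by the joint likelihood of the log feature pattern (using 1 − P(present | H) for each absent log feature):
  supply-chain beacon: 0.068 × (1 − 0.23) × 0.24 = 0.012566
  lateral movement: 0.360 × (1 − 0.94) × 0.64 = 0.013824
  credential stuffing: 0.180 × (1 − 0.28) × 0.87 = 0.11275
  cryptomining: 0.287 × (1 − 0.19) × 0.66 = 0.15343
  port scan: 0.105 × (1 − 0.06) × 0.58 = 0.057246
Marginal likelihood of the evidence = 0.34982.
P(credential stuffing | evidence) = 0.11275 / 0.34982 ≈ 0.322.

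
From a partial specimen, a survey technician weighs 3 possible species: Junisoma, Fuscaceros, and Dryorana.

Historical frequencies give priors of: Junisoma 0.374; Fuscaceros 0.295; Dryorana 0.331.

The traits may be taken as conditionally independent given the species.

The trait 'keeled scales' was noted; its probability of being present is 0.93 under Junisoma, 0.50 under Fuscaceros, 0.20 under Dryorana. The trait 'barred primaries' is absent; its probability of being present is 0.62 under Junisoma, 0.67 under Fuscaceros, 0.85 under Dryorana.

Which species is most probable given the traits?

By Bayes' rule with conditional independence, the unnormalized weight for each hypothesis is prior × ∏ likelihoods (using 1 − P(present | H) for each absent trait):
  Junisoma: 0.374 × 0.93 × (1 − 0.62) = 0.13217
  Fuscaceros: 0.295 × 0.50 × (1 − 0.67) = 0.048675
  Dryorana: 0.331 × 0.20 × (1 − 0.85) = 0.00993
Normalizing constant Z = 0.13217 + 0.048675 + 0.00993 = 0.19078.
P(Junisoma | evidence) ≈ 0.13217 / 0.19078 ≈ 0.693
P(Fuscaceros | evidence) ≈ 0.048675 / 0.19078 ≈ 0.255
P(Dryorana | evidence) ≈ 0.00993 / 0.19078 ≈ 0.052
The largest is 0.693, so Junisoma is most probable.

Junisoma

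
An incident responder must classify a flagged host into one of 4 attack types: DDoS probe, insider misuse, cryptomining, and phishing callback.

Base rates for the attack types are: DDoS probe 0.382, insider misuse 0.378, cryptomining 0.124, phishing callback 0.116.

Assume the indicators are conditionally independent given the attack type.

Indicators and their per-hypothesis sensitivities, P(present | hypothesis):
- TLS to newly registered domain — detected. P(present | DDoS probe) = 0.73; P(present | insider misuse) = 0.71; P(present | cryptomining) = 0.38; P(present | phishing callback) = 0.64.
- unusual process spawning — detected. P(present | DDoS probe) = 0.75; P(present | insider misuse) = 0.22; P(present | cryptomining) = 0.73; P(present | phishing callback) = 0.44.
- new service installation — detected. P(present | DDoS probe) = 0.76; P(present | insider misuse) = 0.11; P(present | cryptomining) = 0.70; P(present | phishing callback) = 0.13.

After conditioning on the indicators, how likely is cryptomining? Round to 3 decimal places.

Multiply each prior by the joint likelihood of the indicator pattern:
  DDoS probe: 0.382 × 0.73 × 0.75 × 0.76 = 0.15895
  insider misuse: 0.378 × 0.71 × 0.22 × 0.11 = 0.0064948
  cryptomining: 0.124 × 0.38 × 0.73 × 0.70 = 0.024078
  phishing callback: 0.116 × 0.64 × 0.44 × 0.13 = 0.0042465
Marginal likelihood of the evidence = 0.19377.
P(cryptomining | evidence) = 0.024078 / 0.19377 ≈ 0.124.

0.124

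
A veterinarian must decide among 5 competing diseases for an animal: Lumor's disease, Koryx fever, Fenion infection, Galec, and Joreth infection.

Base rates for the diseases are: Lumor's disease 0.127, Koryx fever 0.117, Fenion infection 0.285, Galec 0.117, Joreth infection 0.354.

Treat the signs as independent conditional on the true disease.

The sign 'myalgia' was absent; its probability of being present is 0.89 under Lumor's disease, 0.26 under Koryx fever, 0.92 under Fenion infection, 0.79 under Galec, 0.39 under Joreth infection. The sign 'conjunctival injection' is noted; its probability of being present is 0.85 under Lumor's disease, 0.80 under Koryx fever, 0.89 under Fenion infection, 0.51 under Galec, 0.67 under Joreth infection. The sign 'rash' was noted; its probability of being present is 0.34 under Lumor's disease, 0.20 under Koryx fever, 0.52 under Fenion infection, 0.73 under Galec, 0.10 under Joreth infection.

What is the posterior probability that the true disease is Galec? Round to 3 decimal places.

For each hypothesis, the unnormalized posterior weight is prior × product of the sign likelihoods (using 1 − P(present | H) for each absent sign):
  Lumor's disease: 0.127 × (1 − 0.89) × 0.85 × 0.34 = 0.0040373
  Koryx fever: 0.117 × (1 − 0.26) × 0.80 × 0.20 = 0.013853
  Fenion infection: 0.285 × (1 − 0.92) × 0.89 × 0.52 = 0.010552
  Galec: 0.117 × (1 − 0.79) × 0.51 × 0.73 = 0.0091474
  Joreth infection: 0.354 × (1 − 0.39) × 0.67 × 0.10 = 0.014468
Marginal likelihood of the evidence = 0.052057.
P(Galec | evidence) = 0.0091474 / 0.052057 ≈ 0.176.

0.176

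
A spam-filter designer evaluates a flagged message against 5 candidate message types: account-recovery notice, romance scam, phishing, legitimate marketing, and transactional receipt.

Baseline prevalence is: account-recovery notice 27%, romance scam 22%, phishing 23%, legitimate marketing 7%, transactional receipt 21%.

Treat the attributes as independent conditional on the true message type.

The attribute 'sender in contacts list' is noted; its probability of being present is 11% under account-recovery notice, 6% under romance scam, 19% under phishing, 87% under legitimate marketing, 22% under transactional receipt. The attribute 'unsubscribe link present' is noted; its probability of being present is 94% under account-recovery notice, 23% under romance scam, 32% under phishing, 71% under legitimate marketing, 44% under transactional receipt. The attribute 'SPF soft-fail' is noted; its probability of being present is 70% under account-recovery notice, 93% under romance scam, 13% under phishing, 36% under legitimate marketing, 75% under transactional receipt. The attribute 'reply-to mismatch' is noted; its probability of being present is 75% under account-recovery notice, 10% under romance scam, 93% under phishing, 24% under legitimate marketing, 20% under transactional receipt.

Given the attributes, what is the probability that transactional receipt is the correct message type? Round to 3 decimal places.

Multiply each prior by the joint likelihood of the attribute pattern:
  account-recovery notice: 0.27 × 0.11 × 0.94 × 0.70 × 0.75 = 0.014657
  romance scam: 0.22 × 0.06 × 0.23 × 0.93 × 0.10 = 0.00028235
  phishing: 0.23 × 0.19 × 0.32 × 0.13 × 0.93 = 0.0016907
  legitimate marketing: 0.07 × 0.87 × 0.71 × 0.36 × 0.24 = 0.0037358
  transactional receipt: 0.21 × 0.22 × 0.44 × 0.75 × 0.20 = 0.0030492
Normalizing constant Z = 0.014657 + 0.00028235 + 0.0016907 + 0.0037358 + 0.0030492 = 0.023415.
P(transactional receipt | evidence) = 0.0030492 / 0.023415 ≈ 0.130.

0.130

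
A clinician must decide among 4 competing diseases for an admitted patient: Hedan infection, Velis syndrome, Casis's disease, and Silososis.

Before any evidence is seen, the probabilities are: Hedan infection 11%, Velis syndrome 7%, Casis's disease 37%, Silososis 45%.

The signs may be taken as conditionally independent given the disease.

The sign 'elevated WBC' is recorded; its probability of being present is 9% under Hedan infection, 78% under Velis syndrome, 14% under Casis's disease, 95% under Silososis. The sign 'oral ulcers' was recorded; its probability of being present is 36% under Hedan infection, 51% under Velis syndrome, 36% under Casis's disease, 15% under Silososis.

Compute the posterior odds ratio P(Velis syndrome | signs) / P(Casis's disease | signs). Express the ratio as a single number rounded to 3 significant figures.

1.49

Unnormalized posterior weight (prior times the sign likelihoods) for each of the two hypotheses:
  Velis syndrome: 0.07 × 0.78 × 0.51 = 0.027846
  Casis's disease: 0.37 × 0.14 × 0.36 = 0.018648
Odds(Velis syndrome : Casis's disease) = 0.027846 / 0.018648 ≈ 1.49.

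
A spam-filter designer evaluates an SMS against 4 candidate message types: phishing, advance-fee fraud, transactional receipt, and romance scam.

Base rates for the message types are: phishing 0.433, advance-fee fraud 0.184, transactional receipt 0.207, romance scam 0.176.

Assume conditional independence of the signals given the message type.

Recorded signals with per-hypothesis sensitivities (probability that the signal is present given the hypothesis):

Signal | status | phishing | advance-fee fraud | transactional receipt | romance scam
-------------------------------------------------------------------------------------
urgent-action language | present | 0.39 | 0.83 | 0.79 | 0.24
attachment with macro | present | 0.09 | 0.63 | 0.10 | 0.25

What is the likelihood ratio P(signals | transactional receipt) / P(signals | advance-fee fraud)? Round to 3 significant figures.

0.151

The Bayes factor is the ratio of the joint likelihoods of the signal pattern under the two hypotheses.
  transactional receipt: 0.79 × 0.10 = 0.079
  advance-fee fraud: 0.83 × 0.63 = 0.5229
Bayes factor = 0.079 / 0.5229 ≈ 0.151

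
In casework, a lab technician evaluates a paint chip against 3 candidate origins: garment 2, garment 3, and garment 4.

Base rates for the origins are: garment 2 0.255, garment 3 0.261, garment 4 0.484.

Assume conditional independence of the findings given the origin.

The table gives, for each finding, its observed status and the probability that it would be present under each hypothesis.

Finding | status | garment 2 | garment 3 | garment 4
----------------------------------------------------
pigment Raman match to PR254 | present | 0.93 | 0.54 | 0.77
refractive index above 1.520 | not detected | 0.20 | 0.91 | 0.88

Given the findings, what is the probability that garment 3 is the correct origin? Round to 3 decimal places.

For each hypothesis, the unnormalized posterior weight is prior × product of the finding likelihoods (using 1 − P(present | H) for each absent finding):
  garment 2: 0.255 × 0.93 × (1 − 0.20) = 0.18972
  garment 3: 0.261 × 0.54 × (1 − 0.91) = 0.012685
  garment 4: 0.484 × 0.77 × (1 − 0.88) = 0.044722
Marginal likelihood of the evidence = 0.24713.
P(garment 3 | evidence) = 0.012685 / 0.24713 ≈ 0.051.

0.051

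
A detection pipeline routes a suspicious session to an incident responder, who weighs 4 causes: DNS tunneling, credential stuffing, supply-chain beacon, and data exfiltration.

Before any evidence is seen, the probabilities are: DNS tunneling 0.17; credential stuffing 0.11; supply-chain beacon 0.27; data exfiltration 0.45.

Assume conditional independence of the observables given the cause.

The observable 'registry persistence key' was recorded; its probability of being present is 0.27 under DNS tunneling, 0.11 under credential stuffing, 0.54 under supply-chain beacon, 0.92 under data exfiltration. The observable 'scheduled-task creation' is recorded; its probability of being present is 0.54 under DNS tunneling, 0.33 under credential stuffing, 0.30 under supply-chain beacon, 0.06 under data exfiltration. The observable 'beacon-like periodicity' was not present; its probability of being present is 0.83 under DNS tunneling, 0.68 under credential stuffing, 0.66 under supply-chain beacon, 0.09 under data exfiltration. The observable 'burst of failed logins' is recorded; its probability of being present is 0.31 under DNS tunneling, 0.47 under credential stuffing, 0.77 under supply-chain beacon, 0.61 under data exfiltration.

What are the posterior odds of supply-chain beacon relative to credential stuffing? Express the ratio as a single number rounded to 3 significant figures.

19.1

Posterior odds equal prior odds times the likelihood ratio; only the two competing hypotheses matter (using 1 − P(present | H) for each absent observable).
  supply-chain beacon: 0.27 × 0.54 × 0.30 × (1 − 0.66) × 0.77 = 0.011451
  credential stuffing: 0.11 × 0.11 × 0.33 × (1 − 0.68) × 0.47 = 0.00060055
Posterior odds = 0.011451 / 0.00060055 ≈ 19.1.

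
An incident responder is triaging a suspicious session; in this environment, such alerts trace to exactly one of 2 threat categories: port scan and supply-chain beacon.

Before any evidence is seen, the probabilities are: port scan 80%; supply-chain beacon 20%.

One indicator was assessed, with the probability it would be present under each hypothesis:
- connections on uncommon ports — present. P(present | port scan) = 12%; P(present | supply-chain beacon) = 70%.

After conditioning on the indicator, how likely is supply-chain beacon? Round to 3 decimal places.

For each hypothesis, the unnormalized posterior weight is prior × likelihood:
  port scan: 0.80 × 0.12 = 0.096
  supply-chain beacon: 0.20 × 0.70 = 0.14
The unnormalized weights sum to 0.236.
P(supply-chain beacon | evidence) = 0.14 / 0.236 ≈ 0.593.

0.593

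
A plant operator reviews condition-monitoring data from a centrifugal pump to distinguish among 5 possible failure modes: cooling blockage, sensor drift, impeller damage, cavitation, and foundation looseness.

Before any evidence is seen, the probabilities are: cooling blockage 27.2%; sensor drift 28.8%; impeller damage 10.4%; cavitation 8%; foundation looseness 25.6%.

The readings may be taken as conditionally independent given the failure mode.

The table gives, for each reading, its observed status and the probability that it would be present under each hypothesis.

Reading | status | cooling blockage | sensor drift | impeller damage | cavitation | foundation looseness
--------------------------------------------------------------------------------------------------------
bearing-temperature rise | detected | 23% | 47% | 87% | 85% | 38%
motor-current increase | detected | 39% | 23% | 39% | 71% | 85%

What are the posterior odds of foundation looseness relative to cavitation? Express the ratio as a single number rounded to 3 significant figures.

The normalizing constant cancels in an odds ratio, so compute prior × likelihood for the two hypotheses only:
  foundation looseness: 0.256 × 0.38 × 0.85 = 0.082688
  cavitation: 0.080 × 0.85 × 0.71 = 0.04828
Posterior odds = 0.082688 / 0.04828 ≈ 1.71.

1.71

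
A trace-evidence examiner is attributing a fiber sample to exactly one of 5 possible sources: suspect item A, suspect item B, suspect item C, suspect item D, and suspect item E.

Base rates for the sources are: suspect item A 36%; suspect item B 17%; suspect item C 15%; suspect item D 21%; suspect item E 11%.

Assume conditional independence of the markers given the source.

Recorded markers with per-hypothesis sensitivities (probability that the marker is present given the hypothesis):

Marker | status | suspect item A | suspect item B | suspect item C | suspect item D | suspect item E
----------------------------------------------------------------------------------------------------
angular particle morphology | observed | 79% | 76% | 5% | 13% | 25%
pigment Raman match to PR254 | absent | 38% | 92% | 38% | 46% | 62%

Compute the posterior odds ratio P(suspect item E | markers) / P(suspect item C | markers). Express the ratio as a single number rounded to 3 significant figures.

Posterior odds equal prior odds times the likelihood ratio; only the two competing hypotheses matter (using 1 − P(present | H) for each absent marker).
  suspect item E: 0.11 × 0.25 × (1 − 0.62) = 0.01045
  suspect item C: 0.15 × 0.05 × (1 − 0.38) = 0.00465
Odds(suspect item E : suspect item C) = 0.01045 / 0.00465 ≈ 2.25.

2.25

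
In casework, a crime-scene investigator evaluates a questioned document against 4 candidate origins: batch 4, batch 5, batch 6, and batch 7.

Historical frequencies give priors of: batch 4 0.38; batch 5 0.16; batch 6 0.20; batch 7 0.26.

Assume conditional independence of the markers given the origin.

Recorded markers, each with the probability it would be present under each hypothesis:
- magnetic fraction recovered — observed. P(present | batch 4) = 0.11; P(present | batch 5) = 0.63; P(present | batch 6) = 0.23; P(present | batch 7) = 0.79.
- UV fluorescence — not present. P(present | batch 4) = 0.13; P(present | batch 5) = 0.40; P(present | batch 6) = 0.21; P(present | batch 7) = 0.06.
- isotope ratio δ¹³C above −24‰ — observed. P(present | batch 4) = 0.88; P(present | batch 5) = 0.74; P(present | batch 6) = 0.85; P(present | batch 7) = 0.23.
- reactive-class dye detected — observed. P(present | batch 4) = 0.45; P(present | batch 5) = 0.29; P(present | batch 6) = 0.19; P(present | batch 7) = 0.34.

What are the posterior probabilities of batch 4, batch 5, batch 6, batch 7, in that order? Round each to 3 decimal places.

Multiply each prior by the joint likelihood of the marker pattern (using 1 − P(present | H) for each absent marker):
  batch 4: 0.38 × 0.11 × (1 − 0.13) × 0.88 × 0.45 = 0.014401
  batch 5: 0.16 × 0.63 × (1 − 0.40) × 0.74 × 0.29 = 0.012979
  batch 6: 0.20 × 0.23 × (1 − 0.21) × 0.85 × 0.19 = 0.0058689
  batch 7: 0.26 × 0.79 × (1 − 0.06) × 0.23 × 0.34 = 0.015099
Normalizing constant Z = 0.014401 + 0.012979 + 0.0058689 + 0.015099 = 0.048347.
P(batch 4 | evidence) = 0.014401 / 0.048347 ≈ 0.298
P(batch 5 | evidence) = 0.012979 / 0.048347 ≈ 0.268
P(batch 6 | evidence) = 0.0058689 / 0.048347 ≈ 0.121
P(batch 7 | evidence) = 0.015099 / 0.048347 ≈ 0.312

0.298, 0.268, 0.121, 0.312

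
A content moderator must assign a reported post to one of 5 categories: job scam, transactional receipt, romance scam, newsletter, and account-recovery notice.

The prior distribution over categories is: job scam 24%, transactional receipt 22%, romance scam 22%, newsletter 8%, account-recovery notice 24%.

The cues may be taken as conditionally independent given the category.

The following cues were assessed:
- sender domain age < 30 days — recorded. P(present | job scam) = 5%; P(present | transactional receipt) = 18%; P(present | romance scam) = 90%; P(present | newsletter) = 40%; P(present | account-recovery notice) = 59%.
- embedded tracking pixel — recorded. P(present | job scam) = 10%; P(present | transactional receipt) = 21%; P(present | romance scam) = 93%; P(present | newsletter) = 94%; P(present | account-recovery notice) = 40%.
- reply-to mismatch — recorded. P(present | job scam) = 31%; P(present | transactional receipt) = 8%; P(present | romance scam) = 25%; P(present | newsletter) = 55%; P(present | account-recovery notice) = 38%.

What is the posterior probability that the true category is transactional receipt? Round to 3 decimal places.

0.008

Multiply each prior by the joint likelihood of the cue pattern:
  job scam: 0.24 × 0.05 × 0.10 × 0.31 = 0.000372
  transactional receipt: 0.22 × 0.18 × 0.21 × 0.08 = 0.00066528
  romance scam: 0.22 × 0.90 × 0.93 × 0.25 = 0.046035
  newsletter: 0.08 × 0.40 × 0.94 × 0.55 = 0.016544
  account-recovery notice: 0.24 × 0.59 × 0.40 × 0.38 = 0.021523
The unnormalized weights sum to 0.085139.
P(transactional receipt | evidence) = 0.00066528 / 0.085139 ≈ 0.008.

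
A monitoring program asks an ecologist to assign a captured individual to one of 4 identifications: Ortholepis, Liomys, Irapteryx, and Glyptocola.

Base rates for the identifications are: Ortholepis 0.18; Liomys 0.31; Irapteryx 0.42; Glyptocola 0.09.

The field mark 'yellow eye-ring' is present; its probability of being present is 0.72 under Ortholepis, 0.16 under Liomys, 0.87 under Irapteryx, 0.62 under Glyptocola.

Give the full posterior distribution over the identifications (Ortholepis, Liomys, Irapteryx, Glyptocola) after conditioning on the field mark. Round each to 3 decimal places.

Multiply each prior by the likelihood of the field mark:
  Ortholepis: 0.18 × 0.72 = 0.1296
  Liomys: 0.31 × 0.16 = 0.0496
  Irapteryx: 0.42 × 0.87 = 0.3654
  Glyptocola: 0.09 × 0.62 = 0.0558
Normalizing constant Z = 0.1296 + 0.0496 + 0.3654 + 0.0558 = 0.6004.
P(Ortholepis | evidence) = 0.1296 / 0.6004 ≈ 0.216
P(Liomys | evidence) = 0.0496 / 0.6004 ≈ 0.083
P(Irapteryx | evidence) = 0.3654 / 0.6004 ≈ 0.609
P(Glyptocola | evidence) = 0.0558 / 0.6004 ≈ 0.093

0.216, 0.083, 0.609, 0.093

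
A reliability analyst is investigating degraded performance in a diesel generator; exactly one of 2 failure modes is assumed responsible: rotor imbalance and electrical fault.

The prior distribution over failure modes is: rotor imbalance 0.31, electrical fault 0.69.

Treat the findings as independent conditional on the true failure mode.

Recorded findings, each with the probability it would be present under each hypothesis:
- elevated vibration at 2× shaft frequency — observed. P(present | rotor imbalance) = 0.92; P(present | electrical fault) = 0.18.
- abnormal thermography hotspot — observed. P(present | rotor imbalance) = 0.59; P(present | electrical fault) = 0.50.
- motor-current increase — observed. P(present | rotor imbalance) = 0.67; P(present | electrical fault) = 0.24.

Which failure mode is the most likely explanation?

rotor imbalance

Multiply each prior by the joint likelihood of the evidence pattern:
  rotor imbalance: 0.31 × 0.92 × 0.59 × 0.67 = 0.11274
  electrical fault: 0.69 × 0.18 × 0.50 × 0.24 = 0.014904
Marginal likelihood of the evidence = 0.12764.
P(rotor imbalance | evidence) ≈ 0.11274 / 0.12764 ≈ 0.883
P(electrical fault | evidence) ≈ 0.014904 / 0.12764 ≈ 0.117
The largest is 0.883, so rotor imbalance is most probable.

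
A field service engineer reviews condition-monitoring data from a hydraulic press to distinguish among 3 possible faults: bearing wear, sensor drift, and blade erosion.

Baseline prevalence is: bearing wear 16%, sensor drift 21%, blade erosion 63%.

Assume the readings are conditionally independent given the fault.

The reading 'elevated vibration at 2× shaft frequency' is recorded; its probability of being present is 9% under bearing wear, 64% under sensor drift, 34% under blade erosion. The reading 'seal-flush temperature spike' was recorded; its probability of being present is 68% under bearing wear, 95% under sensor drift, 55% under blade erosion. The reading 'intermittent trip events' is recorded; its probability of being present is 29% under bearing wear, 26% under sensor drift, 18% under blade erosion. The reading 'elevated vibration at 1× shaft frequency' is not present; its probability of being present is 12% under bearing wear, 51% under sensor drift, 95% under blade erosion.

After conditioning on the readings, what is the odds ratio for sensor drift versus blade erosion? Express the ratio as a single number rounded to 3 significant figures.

15.3

Posterior odds equal prior odds times the likelihood ratio; only the two competing hypotheses matter (using 1 − P(present | H) for each absent reading).
  sensor drift: 0.21 × 0.64 × 0.95 × 0.26 × (1 − 0.51) = 0.016266
  blade erosion: 0.63 × 0.34 × 0.55 × 0.18 × (1 − 0.95) = 0.0010603
Posterior odds = 0.016266 / 0.0010603 ≈ 15.3.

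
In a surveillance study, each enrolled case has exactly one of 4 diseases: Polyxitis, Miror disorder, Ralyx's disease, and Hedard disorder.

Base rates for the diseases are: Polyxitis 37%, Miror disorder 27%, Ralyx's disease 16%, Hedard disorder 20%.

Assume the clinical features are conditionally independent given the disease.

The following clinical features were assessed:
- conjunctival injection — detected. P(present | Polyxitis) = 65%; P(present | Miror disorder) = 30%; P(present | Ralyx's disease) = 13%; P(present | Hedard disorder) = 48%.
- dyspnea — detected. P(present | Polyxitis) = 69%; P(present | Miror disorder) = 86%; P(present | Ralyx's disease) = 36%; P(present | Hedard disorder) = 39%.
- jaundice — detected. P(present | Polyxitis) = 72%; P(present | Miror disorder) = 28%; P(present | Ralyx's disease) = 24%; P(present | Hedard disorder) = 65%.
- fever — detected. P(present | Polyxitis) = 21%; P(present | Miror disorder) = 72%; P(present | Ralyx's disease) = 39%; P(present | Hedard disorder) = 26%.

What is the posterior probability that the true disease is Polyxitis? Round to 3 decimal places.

By Bayes' rule with conditional independence, the unnormalized weight for each hypothesis is prior × ∏ likelihoods:
  Polyxitis: 0.37 × 0.65 × 0.69 × 0.72 × 0.21 = 0.025091
  Miror disorder: 0.27 × 0.30 × 0.86 × 0.28 × 0.72 = 0.014043
  Ralyx's disease: 0.16 × 0.13 × 0.36 × 0.24 × 0.39 = 0.00070088
  Hedard disorder: 0.20 × 0.48 × 0.39 × 0.65 × 0.26 = 0.0063274
The unnormalized weights sum to 0.046163.
P(Polyxitis | evidence) = 0.025091 / 0.046163 ≈ 0.544.

0.544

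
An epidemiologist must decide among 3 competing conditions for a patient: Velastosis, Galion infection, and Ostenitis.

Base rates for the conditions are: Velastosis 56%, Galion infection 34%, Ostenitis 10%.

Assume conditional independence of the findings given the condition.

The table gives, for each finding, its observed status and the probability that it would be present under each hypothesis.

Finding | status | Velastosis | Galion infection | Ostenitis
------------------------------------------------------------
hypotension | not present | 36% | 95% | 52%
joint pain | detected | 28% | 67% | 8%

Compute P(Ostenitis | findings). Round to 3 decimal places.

0.033

Multiply each prior by the joint likelihood of the evidence pattern (using 1 − P(present | H) for each absent finding):
  Velastosis: 0.56 × (1 − 0.36) × 0.28 = 0.10035
  Galion infection: 0.34 × (1 − 0.95) × 0.67 = 0.01139
  Ostenitis: 0.10 × (1 − 0.52) × 0.08 = 0.00384
The unnormalized weights sum to 0.11558.
P(Ostenitis | evidence) = 0.00384 / 0.11558 ≈ 0.033.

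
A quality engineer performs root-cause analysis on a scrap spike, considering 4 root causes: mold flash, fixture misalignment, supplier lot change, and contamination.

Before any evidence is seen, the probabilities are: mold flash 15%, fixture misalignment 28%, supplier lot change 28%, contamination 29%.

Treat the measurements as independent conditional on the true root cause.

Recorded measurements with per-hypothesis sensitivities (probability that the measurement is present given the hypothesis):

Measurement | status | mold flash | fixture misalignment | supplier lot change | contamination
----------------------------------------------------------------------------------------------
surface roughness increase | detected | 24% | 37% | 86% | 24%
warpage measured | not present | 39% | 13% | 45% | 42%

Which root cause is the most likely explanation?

supplier lot change

By Bayes' rule with conditional independence, the unnormalized weight for each hypothesis is prior × ∏ likelihoods (using 1 − P(present | H) for each absent measurement):
  mold flash: 0.15 × 0.24 × (1 − 0.39) = 0.02196
  fixture misalignment: 0.28 × 0.37 × (1 − 0.13) = 0.090132
  supplier lot change: 0.28 × 0.86 × (1 − 0.45) = 0.13244
  contamination: 0.29 × 0.24 × (1 − 0.42) = 0.040368
Normalizing constant Z = 0.02196 + 0.090132 + 0.13244 + 0.040368 = 0.2849.
P(mold flash | evidence) ≈ 0.02196 / 0.2849 ≈ 0.077
P(fixture misalignment | evidence) ≈ 0.090132 / 0.2849 ≈ 0.316
P(supplier lot change | evidence) ≈ 0.13244 / 0.2849 ≈ 0.465
P(contamination | evidence) ≈ 0.040368 / 0.2849 ≈ 0.142
The largest is 0.465, so supplier lot change is most probable.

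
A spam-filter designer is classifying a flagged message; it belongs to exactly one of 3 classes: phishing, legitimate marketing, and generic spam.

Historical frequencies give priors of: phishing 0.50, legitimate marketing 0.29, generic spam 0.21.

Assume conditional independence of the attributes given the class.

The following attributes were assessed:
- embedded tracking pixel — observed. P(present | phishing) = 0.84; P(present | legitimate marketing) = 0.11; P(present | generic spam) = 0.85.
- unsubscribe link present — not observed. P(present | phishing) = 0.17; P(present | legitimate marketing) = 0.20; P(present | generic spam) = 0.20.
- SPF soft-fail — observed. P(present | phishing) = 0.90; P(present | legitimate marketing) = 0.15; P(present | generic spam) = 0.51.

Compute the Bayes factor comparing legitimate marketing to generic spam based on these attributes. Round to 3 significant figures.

Take the product of per-attribute likelihoods under each hypothesis (using 1 − P(present | H) for each absent attribute), then divide.
  legitimate marketing: 0.11 × (1 − 0.20) × 0.15 = 0.0132
  generic spam: 0.85 × (1 − 0.20) × 0.51 = 0.3468
Bayes factor = 0.0132 / 0.3468 ≈ 0.0381

0.0381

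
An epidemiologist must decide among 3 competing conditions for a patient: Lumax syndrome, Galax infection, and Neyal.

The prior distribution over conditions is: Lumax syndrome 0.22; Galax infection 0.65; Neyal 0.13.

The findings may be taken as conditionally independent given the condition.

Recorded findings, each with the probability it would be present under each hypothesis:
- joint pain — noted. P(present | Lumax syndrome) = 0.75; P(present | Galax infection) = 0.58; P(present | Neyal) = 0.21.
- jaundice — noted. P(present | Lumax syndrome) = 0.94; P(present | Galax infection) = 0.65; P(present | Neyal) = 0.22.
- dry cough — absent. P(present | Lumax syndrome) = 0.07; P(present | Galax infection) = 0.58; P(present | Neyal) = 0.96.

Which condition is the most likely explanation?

Lumax syndrome

For each hypothesis, the unnormalized posterior weight is prior × product of the finding likelihoods (using 1 − P(present | H) for each absent finding):
  Lumax syndrome: 0.22 × 0.75 × 0.94 × (1 − 0.07) = 0.14424
  Galax infection: 0.65 × 0.58 × 0.65 × (1 − 0.58) = 0.10292
  Neyal: 0.13 × 0.21 × 0.22 × (1 − 0.96) = 0.00024024
The unnormalized weights sum to 0.2474.
P(Lumax syndrome | evidence) ≈ 0.14424 / 0.2474 ≈ 0.583
P(Galax infection | evidence) ≈ 0.10292 / 0.2474 ≈ 0.416
P(Neyal | evidence) ≈ 0.00024024 / 0.2474 ≈ 0.001
The largest is 0.583, so Lumax syndrome is most probable.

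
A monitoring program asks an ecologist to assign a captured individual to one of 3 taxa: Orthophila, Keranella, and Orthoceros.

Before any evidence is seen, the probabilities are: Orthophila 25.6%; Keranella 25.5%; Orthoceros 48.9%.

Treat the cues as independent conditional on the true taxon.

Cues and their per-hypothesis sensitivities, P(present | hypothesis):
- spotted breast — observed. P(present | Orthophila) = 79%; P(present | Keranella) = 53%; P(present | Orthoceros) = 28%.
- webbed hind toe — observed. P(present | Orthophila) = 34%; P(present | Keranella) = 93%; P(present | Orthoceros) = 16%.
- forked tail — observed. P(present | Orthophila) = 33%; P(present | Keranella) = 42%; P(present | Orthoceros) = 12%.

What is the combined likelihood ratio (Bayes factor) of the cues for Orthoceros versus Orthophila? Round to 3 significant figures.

0.0607

Joint likelihood of the cue pattern under each hypothesis:
  Orthoceros: 0.28 × 0.16 × 0.12 = 0.005376
  Orthophila: 0.79 × 0.34 × 0.33 = 0.088638
Bayes factor = 0.005376 / 0.088638 ≈ 0.0607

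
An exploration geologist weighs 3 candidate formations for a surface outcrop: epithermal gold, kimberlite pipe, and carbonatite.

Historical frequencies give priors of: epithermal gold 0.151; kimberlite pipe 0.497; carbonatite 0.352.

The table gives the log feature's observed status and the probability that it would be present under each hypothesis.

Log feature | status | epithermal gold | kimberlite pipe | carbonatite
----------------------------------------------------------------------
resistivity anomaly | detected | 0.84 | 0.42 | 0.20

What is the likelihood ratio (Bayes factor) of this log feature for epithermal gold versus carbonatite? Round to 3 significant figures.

4.20

Likelihood of this log feature under each hypothesis:
  epithermal gold: 0.84
  carbonatite: 0.2
Bayes factor = 0.84 / 0.2 ≈ 4.20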